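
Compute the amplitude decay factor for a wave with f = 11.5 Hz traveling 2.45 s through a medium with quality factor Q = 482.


pi*f*t/Q = pi*11.5*2.45/482 = 0.18364
A/A0 = exp(-0.18364) = 0.832236

0.832236


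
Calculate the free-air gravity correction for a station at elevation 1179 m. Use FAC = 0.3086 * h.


FAC = 0.3086 * h
= 0.3086 * 1179
= 363.8394 mGal

363.8394


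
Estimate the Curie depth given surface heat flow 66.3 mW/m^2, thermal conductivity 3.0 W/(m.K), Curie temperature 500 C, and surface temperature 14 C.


T_Curie - T_surf = 500 - 14 = 486 C
Convert q to W/m^2: 66.3 mW/m^2 = 0.0663 W/m^2
d = 486 * 3.0 / 0.0663 = 21990.95 m

21990.95


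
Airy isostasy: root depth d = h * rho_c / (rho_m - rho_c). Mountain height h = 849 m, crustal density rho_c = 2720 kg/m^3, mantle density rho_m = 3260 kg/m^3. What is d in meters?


rho_m - rho_c = 3260 - 2720 = 540
d = 849 * 2720 / 540
= 2309280 / 540
= 4276.44 m

4276.44


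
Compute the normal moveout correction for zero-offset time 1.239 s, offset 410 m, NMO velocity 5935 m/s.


x/Vnmo = 410/5935 = 0.069082
(x/Vnmo)^2 = 0.004772
t0^2 = 1.535121
sqrt(1.535121 + 0.004772) = 1.240924
dt = 1.240924 - 1.239 = 0.001924

0.001924


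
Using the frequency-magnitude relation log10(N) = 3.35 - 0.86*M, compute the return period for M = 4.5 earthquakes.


log10(N) = 3.35 - 0.86*4.5 = -0.52
N = 10^-0.52 = 0.301995
T = 1/N = 1/0.301995 = 3.3113 years

3.3113


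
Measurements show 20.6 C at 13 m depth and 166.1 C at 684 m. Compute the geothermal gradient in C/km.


dT = 166.1 - 20.6 = 145.5 C
dz = 684 - 13 = 671 m
gradient = dT/dz * 1000 = 145.5/671 * 1000 = 216.8405 C/km

216.8405


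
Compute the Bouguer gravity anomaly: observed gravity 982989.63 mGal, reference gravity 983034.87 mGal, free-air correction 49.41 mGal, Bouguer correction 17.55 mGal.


BA = g_obs - g_ref + FAC - BC
= 982989.63 - 983034.87 + 49.41 - 17.55
= -13.38 mGal

-13.38


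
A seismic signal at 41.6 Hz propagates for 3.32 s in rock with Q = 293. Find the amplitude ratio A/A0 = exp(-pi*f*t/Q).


pi*f*t/Q = pi*41.6*3.32/293 = 1.480859
A/A0 = exp(-1.480859) = 0.227442

0.227442


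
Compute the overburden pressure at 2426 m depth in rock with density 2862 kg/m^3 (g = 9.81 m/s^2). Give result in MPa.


P = rho * g * z / 1e6
= 2862 * 9.81 * 2426 / 1e6
= 68112909.72 / 1e6
= 68.1129 MPa

68.1129


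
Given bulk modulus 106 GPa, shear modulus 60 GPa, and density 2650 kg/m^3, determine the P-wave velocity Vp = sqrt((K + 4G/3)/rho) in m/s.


First compute the effective modulus:
K + 4G/3 = 106e9 + 4*60e9/3 = 186000000000.0 Pa
Then divide by density:
186000000000.0 / 2650 = 70188679.2453 Pa/(kg/m^3)
Take the square root:
Vp = sqrt(70188679.2453) = 8377.87 m/s

8377.87


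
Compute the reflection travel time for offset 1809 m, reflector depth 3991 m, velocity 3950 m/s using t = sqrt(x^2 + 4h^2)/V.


x^2 + 4h^2 = 1809^2 + 4*3991^2 = 3272481 + 63712324 = 66984805
sqrt(66984805) = 8184.4245
t = 8184.4245 / 3950 = 2.072 s

2.072


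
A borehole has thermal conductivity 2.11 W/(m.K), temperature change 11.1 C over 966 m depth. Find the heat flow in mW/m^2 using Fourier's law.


q = k * dT / dz * 1000
= 2.11 * 11.1 / 966 * 1000
= 0.024245 * 1000
= 24.2453 mW/m^2

24.2453


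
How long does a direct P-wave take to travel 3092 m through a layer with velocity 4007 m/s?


t = x / V
= 3092 / 4007
= 0.7716 s

0.7716


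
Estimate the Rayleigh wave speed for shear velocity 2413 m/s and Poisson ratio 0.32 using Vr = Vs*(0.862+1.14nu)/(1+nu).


Numerator factor = 0.862 + 1.14*0.32 = 1.2268
Denominator = 1 + 0.32 = 1.32
Vr = 2413 * 1.2268 / 1.32 = 2242.63 m/s

2242.63


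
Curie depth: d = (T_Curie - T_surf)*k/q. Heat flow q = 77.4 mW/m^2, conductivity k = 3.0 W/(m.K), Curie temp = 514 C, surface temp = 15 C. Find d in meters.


T_Curie - T_surf = 514 - 15 = 499 C
Convert q to W/m^2: 77.4 mW/m^2 = 0.0774 W/m^2
d = 499 * 3.0 / 0.0774 = 19341.09 m

19341.09


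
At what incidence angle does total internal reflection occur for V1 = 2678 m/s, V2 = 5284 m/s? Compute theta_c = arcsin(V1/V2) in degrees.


V1/V2 = 2678/5284 = 0.506813
theta_c = arcsin(0.506813) = 30.4518 degrees

30.4518


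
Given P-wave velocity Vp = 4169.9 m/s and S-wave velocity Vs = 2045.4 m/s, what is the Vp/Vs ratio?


Vp/Vs = 4169.9 / 2045.4
= 2.0387

2.0387


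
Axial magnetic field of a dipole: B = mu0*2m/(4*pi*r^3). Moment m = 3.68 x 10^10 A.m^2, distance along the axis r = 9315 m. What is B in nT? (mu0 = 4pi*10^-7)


m = 3.68 x 10^10 = 36800000000 A.m^2
2m = 73600000000 A.m^2
r^3 = 9315^3 = 808255330875
B = (4pi*10^-7) * 73600000000 / (4*pi * 808255330875) * 1e9
= 92488.487722 / 10156836038806.75 * 1e9
= 9.106 nT

9.106


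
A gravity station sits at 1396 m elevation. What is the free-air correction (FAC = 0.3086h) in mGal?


FAC = 0.3086 * h
= 0.3086 * 1396
= 430.8056 mGal

430.8056


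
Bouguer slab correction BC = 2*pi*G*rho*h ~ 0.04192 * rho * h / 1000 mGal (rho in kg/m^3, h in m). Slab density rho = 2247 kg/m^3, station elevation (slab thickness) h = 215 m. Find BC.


BC = 0.04192 * rho * h / 1000
= 0.04192 * 2247 * 215 / 1000
= 20.2518 mGal

20.2518


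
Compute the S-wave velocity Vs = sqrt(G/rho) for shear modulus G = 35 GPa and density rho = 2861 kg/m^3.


Convert G to Pa: G = 35e9 Pa
Compute G/rho = 35e9 / 2861 = 12233484.7955
Vs = sqrt(12233484.7955) = 3497.64 m/s

3497.64


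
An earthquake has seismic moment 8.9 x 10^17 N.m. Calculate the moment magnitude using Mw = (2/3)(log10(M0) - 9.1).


log10(M0) = log10(8.9 x 10^17) = 17.9494
Mw = 2/3 * (17.9494 - 9.1)
= 2/3 * 8.8494
= 5.9

5.9


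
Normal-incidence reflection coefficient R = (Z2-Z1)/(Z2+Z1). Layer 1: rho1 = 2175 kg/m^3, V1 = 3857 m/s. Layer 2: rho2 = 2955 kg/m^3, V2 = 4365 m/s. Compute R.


Z1 = 2175 * 3857 = 8388975
Z2 = 2955 * 4365 = 12898575
R = (12898575 - 8388975) / (12898575 + 8388975) = 4509600 / 21287550 = 0.2118

0.2118


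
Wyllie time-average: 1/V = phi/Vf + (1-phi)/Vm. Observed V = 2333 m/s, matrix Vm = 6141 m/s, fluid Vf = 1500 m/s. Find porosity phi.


1/V - 1/Vm = 1/2333 - 1/6141 = 0.00026579
1/Vf - 1/Vm = 1/1500 - 1/6141 = 0.00050383
phi = 0.00026579 / 0.00050383 = 0.5275

0.5275


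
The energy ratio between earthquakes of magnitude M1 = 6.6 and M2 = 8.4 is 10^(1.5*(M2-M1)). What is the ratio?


M2 - M1 = 8.4 - 6.6 = 1.8
1.5 * 1.8 = 2.7
ratio = 10^2.7 = 501.19

501.19


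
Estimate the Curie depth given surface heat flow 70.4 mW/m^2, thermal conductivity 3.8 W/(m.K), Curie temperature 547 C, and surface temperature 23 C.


T_Curie - T_surf = 547 - 23 = 524 C
Convert q to W/m^2: 70.4 mW/m^2 = 0.0704 W/m^2
d = 524 * 3.8 / 0.0704 = 28284.09 m

28284.09


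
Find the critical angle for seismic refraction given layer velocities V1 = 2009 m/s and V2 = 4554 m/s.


V1/V2 = 2009/4554 = 0.441151
theta_c = arcsin(0.441151) = 26.1773 degrees

26.1773


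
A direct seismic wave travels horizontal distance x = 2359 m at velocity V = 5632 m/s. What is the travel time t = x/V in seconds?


t = x / V
= 2359 / 5632
= 0.4189 s

0.4189


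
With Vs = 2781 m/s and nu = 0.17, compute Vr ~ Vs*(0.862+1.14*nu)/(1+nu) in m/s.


Numerator factor = 0.862 + 1.14*0.17 = 1.0558
Denominator = 1 + 0.17 = 1.17
Vr = 2781 * 1.0558 / 1.17 = 2509.56 m/s

2509.56


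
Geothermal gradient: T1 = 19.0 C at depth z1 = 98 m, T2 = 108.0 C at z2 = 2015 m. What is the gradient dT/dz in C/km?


dT = 108.0 - 19.0 = 89.0 C
dz = 2015 - 98 = 1917 m
gradient = dT/dz * 1000 = 89.0/1917 * 1000 = 46.4267 C/km

46.4267


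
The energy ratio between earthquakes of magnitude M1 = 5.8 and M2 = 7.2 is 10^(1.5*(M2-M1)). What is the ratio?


M2 - M1 = 7.2 - 5.8 = 1.4
1.5 * 1.4 = 2.1
ratio = 10^2.1 = 125.89

125.89


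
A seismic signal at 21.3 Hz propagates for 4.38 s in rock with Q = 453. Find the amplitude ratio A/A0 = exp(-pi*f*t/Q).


pi*f*t/Q = pi*21.3*4.38/453 = 0.647002
A/A0 = exp(-0.647002) = 0.523613

0.523613


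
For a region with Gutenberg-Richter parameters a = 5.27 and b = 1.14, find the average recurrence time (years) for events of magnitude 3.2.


log10(N) = 5.27 - 1.14*3.2 = 1.622
N = 10^1.622 = 41.879357
T = 1/N = 1/41.879357 = 0.0239 years

0.0239


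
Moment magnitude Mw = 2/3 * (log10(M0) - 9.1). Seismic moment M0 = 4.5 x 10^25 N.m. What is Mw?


log10(M0) = log10(4.5 x 10^25) = 25.6532
Mw = 2/3 * (25.6532 - 9.1)
= 2/3 * 16.5532
= 11.04

11.04


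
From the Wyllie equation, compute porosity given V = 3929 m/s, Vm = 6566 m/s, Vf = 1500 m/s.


1/V - 1/Vm = 1/3929 - 1/6566 = 0.00010222
1/Vf - 1/Vm = 1/1500 - 1/6566 = 0.00051437
phi = 0.00010222 / 0.00051437 = 0.1987

0.1987


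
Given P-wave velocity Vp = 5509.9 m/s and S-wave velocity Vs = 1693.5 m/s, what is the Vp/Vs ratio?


Vp/Vs = 5509.9 / 1693.5
= 3.2536

3.2536


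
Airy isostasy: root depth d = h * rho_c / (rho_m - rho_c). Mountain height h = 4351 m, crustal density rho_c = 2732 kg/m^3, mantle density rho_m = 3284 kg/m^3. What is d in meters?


rho_m - rho_c = 3284 - 2732 = 552
d = 4351 * 2732 / 552
= 11886932 / 552
= 21534.3 m

21534.3


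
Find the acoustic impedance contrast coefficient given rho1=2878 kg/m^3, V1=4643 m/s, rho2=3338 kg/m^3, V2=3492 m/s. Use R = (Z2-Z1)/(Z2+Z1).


Z1 = 2878 * 4643 = 13362554
Z2 = 3338 * 3492 = 11656296
R = (11656296 - 13362554) / (11656296 + 13362554) = -1706258 / 25018850 = -0.0682

-0.0682


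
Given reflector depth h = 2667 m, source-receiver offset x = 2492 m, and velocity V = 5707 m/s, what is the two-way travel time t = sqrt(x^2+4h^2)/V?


x^2 + 4h^2 = 2492^2 + 4*2667^2 = 6210064 + 28451556 = 34661620
sqrt(34661620) = 5887.412
t = 5887.412 / 5707 = 1.0316 s

1.0316


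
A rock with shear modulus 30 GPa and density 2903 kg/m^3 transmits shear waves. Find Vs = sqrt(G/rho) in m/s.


Convert G to Pa: G = 30e9 Pa
Compute G/rho = 30e9 / 2903 = 10334137.0996
Vs = sqrt(10334137.0996) = 3214.68 m/s

3214.68


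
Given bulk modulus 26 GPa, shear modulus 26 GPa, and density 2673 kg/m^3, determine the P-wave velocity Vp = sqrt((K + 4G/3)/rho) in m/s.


First compute the effective modulus:
K + 4G/3 = 26e9 + 4*26e9/3 = 60666666666.67 Pa
Then divide by density:
60666666666.67 / 2673 = 22696096.7702 Pa/(kg/m^3)
Take the square root:
Vp = sqrt(22696096.7702) = 4764.04 m/s

4764.04


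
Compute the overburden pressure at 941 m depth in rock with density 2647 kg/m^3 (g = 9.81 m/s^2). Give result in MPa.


P = rho * g * z / 1e6
= 2647 * 9.81 * 941 / 1e6
= 24435012.87 / 1e6
= 24.435 MPa

24.435


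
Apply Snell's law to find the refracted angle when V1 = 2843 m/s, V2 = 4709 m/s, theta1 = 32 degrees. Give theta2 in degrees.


sin(theta1) = sin(32 deg) = 0.529919
sin(theta2) = V2/V1 * sin(theta1) = 4709/2843 * 0.529919 = 0.877731
theta2 = arcsin(0.877731) = 61.3699 degrees

61.3699


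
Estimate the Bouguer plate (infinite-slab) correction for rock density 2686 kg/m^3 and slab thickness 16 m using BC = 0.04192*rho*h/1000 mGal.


BC = 0.04192 * rho * h / 1000
= 0.04192 * 2686 * 16 / 1000
= 1.8016 mGal

1.8016


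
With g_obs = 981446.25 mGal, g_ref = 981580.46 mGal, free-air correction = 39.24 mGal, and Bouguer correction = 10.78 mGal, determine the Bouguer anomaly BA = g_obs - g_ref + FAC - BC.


BA = g_obs - g_ref + FAC - BC
= 981446.25 - 981580.46 + 39.24 - 10.78
= -105.75 mGal

-105.75


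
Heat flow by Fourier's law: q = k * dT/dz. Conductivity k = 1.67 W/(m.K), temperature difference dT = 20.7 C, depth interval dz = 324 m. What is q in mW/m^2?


q = k * dT / dz * 1000
= 1.67 * 20.7 / 324 * 1000
= 0.106694 * 1000
= 106.6944 mW/m^2

106.6944


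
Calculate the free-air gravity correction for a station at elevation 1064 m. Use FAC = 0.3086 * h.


FAC = 0.3086 * h
= 0.3086 * 1064
= 328.3504 mGal

328.3504


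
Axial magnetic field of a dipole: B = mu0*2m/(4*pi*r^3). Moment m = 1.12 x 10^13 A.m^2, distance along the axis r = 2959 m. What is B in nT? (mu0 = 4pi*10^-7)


m = 1.12 x 10^13 = 11200000000000 A.m^2
2m = 22400000000000 A.m^2
r^3 = 2959^3 = 25908060079
B = (4pi*10^-7) * 22400000000000 / (4*pi * 25908060079) * 1e9
= 28148670.176165 / 325570284851.8 * 1e9
= 86459.5803 nT

86459.5803


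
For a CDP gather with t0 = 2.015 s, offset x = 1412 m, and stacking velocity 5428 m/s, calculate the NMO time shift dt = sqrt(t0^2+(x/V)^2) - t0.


x/Vnmo = 1412/5428 = 0.260133
(x/Vnmo)^2 = 0.067669
t0^2 = 4.060225
sqrt(4.060225 + 0.067669) = 2.031722
dt = 2.031722 - 2.015 = 0.016722

0.016722


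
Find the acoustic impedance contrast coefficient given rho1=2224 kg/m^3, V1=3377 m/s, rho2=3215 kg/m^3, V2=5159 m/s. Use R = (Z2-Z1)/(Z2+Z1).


Z1 = 2224 * 3377 = 7510448
Z2 = 3215 * 5159 = 16586185
R = (16586185 - 7510448) / (16586185 + 7510448) = 9075737 / 24096633 = 0.3766

0.3766


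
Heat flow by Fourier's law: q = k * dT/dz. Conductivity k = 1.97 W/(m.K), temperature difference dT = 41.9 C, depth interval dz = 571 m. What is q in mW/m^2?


q = k * dT / dz * 1000
= 1.97 * 41.9 / 571 * 1000
= 0.144559 * 1000
= 144.5587 mW/m^2

144.5587


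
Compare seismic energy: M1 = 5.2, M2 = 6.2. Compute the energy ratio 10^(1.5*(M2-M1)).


M2 - M1 = 6.2 - 5.2 = 1.0
1.5 * 1.0 = 1.5
ratio = 10^1.5 = 31.62

31.62


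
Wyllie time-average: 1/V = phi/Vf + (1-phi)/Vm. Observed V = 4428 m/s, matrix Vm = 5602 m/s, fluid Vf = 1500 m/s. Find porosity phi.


1/V - 1/Vm = 1/4428 - 1/5602 = 4.733e-05
1/Vf - 1/Vm = 1/1500 - 1/5602 = 0.00048816
phi = 4.733e-05 / 0.00048816 = 0.097

0.097


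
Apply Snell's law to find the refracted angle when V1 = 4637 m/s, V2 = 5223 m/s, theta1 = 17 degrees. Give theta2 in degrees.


sin(theta1) = sin(17 deg) = 0.292372
sin(theta2) = V2/V1 * sin(theta1) = 5223/4637 * 0.292372 = 0.32932
theta2 = arcsin(0.32932) = 19.2275 degrees

19.2275


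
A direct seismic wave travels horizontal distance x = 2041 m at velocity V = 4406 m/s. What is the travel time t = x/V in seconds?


t = x / V
= 2041 / 4406
= 0.4632 s

0.4632


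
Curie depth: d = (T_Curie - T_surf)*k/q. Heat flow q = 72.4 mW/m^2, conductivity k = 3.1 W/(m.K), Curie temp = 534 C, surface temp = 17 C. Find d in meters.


T_Curie - T_surf = 534 - 17 = 517 C
Convert q to W/m^2: 72.4 mW/m^2 = 0.0724 W/m^2
d = 517 * 3.1 / 0.0724 = 22136.74 m

22136.74


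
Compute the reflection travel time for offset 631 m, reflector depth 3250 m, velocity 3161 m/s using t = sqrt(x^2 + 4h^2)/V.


x^2 + 4h^2 = 631^2 + 4*3250^2 = 398161 + 42250000 = 42648161
sqrt(42648161) = 6530.5559
t = 6530.5559 / 3161 = 2.066 s

2.066


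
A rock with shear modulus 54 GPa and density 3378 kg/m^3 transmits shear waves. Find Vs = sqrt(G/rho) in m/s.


Convert G to Pa: G = 54e9 Pa
Compute G/rho = 54e9 / 3378 = 15985790.4085
Vs = sqrt(15985790.4085) = 3998.22 m/s

3998.22


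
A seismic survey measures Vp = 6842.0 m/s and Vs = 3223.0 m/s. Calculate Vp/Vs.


Vp/Vs = 6842.0 / 3223.0
= 2.1229

2.1229


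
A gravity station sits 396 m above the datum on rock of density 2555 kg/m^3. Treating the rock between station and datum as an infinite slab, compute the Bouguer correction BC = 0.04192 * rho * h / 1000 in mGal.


BC = 0.04192 * rho * h / 1000
= 0.04192 * 2555 * 396 / 1000
= 42.4138 mGal

42.4138


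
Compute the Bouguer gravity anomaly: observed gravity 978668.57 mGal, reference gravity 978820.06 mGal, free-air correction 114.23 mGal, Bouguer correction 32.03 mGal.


BA = g_obs - g_ref + FAC - BC
= 978668.57 - 978820.06 + 114.23 - 32.03
= -69.29 mGal

-69.29


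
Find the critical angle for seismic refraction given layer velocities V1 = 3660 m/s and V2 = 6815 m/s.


V1/V2 = 3660/6815 = 0.537051
theta_c = arcsin(0.537051) = 32.4831 degrees

32.4831


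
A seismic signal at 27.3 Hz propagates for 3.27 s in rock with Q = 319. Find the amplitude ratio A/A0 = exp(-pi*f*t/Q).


pi*f*t/Q = pi*27.3*3.27/319 = 0.879163
A/A0 = exp(-0.879163) = 0.41513

0.41513


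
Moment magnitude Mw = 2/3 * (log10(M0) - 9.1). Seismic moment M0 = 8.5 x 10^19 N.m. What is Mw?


log10(M0) = log10(8.5 x 10^19) = 19.9294
Mw = 2/3 * (19.9294 - 9.1)
= 2/3 * 10.8294
= 7.22

7.22


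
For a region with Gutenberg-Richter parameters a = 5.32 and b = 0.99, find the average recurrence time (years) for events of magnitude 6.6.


log10(N) = 5.32 - 0.99*6.6 = -1.214
N = 10^-1.214 = 0.061094
T = 1/N = 1/0.061094 = 16.3682 years

16.3682


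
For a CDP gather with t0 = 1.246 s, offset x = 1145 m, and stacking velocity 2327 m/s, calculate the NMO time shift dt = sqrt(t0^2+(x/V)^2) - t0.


x/Vnmo = 1145/2327 = 0.49205
(x/Vnmo)^2 = 0.242113
t0^2 = 1.552516
sqrt(1.552516 + 0.242113) = 1.339638
dt = 1.339638 - 1.246 = 0.093638

0.093638


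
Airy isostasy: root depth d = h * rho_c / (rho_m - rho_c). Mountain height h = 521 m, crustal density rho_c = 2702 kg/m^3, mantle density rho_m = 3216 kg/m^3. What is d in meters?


rho_m - rho_c = 3216 - 2702 = 514
d = 521 * 2702 / 514
= 1407742 / 514
= 2738.8 m

2738.8


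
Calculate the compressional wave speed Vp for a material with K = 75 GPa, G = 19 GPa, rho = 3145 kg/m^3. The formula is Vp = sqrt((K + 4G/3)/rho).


First compute the effective modulus:
K + 4G/3 = 75e9 + 4*19e9/3 = 100333333333.33 Pa
Then divide by density:
100333333333.33 / 3145 = 31902490.726 Pa/(kg/m^3)
Take the square root:
Vp = sqrt(31902490.726) = 5648.23 m/s

5648.23


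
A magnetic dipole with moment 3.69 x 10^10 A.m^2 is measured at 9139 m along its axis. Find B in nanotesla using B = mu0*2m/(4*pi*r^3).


m = 3.69 x 10^10 = 36900000000 A.m^2
2m = 73800000000 A.m^2
r^3 = 9139^3 = 763301352619
B = (4pi*10^-7) * 73800000000 / (4*pi * 763301352619) * 1e9
= 92739.815134 / 9591927687452.01 * 1e9
= 9.6685 nT

9.6685


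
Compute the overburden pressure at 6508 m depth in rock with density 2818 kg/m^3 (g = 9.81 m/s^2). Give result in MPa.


P = rho * g * z / 1e6
= 2818 * 9.81 * 6508 / 1e6
= 179910926.64 / 1e6
= 179.9109 MPa

179.9109


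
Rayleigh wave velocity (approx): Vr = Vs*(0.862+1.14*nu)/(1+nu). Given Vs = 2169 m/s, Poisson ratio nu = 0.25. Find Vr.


Numerator factor = 0.862 + 1.14*0.25 = 1.147
Denominator = 1 + 0.25 = 1.25
Vr = 2169 * 1.147 / 1.25 = 1990.27 m/s

1990.27


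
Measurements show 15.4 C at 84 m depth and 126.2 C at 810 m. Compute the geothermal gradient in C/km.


dT = 126.2 - 15.4 = 110.8 C
dz = 810 - 84 = 726 m
gradient = dT/dz * 1000 = 110.8/726 * 1000 = 152.6171 C/km

152.6171


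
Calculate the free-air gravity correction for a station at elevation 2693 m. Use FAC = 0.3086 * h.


FAC = 0.3086 * h
= 0.3086 * 2693
= 831.0598 mGal

831.0598


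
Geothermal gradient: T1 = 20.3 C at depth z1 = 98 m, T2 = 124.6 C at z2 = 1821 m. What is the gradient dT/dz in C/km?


dT = 124.6 - 20.3 = 104.3 C
dz = 1821 - 98 = 1723 m
gradient = dT/dz * 1000 = 104.3/1723 * 1000 = 60.534 C/km

60.534


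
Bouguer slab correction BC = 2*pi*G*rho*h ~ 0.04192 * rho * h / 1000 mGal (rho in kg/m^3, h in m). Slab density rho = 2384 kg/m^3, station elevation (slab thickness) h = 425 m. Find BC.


BC = 0.04192 * rho * h / 1000
= 0.04192 * 2384 * 425 / 1000
= 42.4733 mGal

42.4733


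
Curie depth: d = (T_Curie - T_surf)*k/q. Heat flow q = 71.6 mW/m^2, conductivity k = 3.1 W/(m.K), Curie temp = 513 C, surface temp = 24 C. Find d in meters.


T_Curie - T_surf = 513 - 24 = 489 C
Convert q to W/m^2: 71.6 mW/m^2 = 0.0716 W/m^2
d = 489 * 3.1 / 0.0716 = 21171.79 m

21171.79


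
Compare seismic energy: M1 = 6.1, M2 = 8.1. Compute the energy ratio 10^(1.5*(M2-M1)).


M2 - M1 = 8.1 - 6.1 = 2.0
1.5 * 2.0 = 3.0
ratio = 10^3.0 = 1000.0

1000.0


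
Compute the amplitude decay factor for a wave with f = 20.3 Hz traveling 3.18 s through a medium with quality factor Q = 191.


pi*f*t/Q = pi*20.3*3.18/191 = 1.061793
A/A0 = exp(-1.061793) = 0.345835

0.345835


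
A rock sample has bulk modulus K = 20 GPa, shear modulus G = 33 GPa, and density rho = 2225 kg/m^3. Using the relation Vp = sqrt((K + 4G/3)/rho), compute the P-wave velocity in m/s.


First compute the effective modulus:
K + 4G/3 = 20e9 + 4*33e9/3 = 64000000000.0 Pa
Then divide by density:
64000000000.0 / 2225 = 28764044.9438 Pa/(kg/m^3)
Take the square root:
Vp = sqrt(28764044.9438) = 5363.21 m/s

5363.21


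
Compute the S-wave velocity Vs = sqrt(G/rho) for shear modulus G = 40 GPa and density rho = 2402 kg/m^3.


Convert G to Pa: G = 40e9 Pa
Compute G/rho = 40e9 / 2402 = 16652789.3422
Vs = sqrt(16652789.3422) = 4080.78 m/s

4080.78


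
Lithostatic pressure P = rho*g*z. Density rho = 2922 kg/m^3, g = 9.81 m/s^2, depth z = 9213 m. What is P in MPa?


P = rho * g * z / 1e6
= 2922 * 9.81 * 9213 / 1e6
= 264088986.66 / 1e6
= 264.089 MPa

264.089


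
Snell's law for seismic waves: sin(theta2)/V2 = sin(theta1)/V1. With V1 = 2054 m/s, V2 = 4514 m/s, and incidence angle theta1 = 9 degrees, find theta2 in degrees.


sin(theta1) = sin(9 deg) = 0.156434
sin(theta2) = V2/V1 * sin(theta1) = 4514/2054 * 0.156434 = 0.34379
theta2 = arcsin(0.34379) = 20.108 degrees

20.108


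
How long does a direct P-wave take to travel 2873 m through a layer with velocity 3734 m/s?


t = x / V
= 2873 / 3734
= 0.7694 s

0.7694


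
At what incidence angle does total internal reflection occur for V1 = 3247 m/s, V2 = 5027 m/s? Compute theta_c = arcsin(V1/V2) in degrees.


V1/V2 = 3247/5027 = 0.645912
theta_c = arcsin(0.645912) = 40.2341 degrees

40.2341


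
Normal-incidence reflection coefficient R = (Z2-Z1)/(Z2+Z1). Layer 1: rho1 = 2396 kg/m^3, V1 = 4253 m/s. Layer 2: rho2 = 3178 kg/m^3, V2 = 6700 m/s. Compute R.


Z1 = 2396 * 4253 = 10190188
Z2 = 3178 * 6700 = 21292600
R = (21292600 - 10190188) / (21292600 + 10190188) = 11102412 / 31482788 = 0.3527

0.3527


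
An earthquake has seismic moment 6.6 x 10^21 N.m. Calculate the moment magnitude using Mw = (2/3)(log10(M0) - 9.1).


log10(M0) = log10(6.6 x 10^21) = 21.8195
Mw = 2/3 * (21.8195 - 9.1)
= 2/3 * 12.7195
= 8.48

8.48


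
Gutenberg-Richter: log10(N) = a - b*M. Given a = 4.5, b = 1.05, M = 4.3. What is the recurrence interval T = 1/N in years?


log10(N) = 4.5 - 1.05*4.3 = -0.015
N = 10^-0.015 = 0.966051
T = 1/N = 1/0.966051 = 1.0351 years

1.0351


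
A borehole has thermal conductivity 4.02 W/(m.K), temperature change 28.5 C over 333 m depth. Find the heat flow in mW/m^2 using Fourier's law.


q = k * dT / dz * 1000
= 4.02 * 28.5 / 333 * 1000
= 0.344054 * 1000
= 344.0541 mW/m^2

344.0541


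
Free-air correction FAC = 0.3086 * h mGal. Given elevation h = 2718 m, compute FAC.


FAC = 0.3086 * h
= 0.3086 * 2718
= 838.7748 mGal

838.7748


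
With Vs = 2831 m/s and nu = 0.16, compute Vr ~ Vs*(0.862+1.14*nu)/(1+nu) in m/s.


Numerator factor = 0.862 + 1.14*0.16 = 1.0444
Denominator = 1 + 0.16 = 1.16
Vr = 2831 * 1.0444 / 1.16 = 2548.88 m/s

2548.88


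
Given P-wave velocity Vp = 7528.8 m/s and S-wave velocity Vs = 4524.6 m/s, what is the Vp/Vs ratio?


Vp/Vs = 7528.8 / 4524.6
= 1.664

1.664


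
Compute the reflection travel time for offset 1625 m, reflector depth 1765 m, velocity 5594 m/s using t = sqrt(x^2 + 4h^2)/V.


x^2 + 4h^2 = 1625^2 + 4*1765^2 = 2640625 + 12460900 = 15101525
sqrt(15101525) = 3886.0681
t = 3886.0681 / 5594 = 0.6947 s

0.6947


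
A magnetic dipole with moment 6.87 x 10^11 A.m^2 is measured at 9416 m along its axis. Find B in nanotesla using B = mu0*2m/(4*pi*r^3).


m = 6.87 x 10^11 = 687000000000 A.m^2
2m = 1374000000000 A.m^2
r^3 = 9416^3 = 834832503296
B = (4pi*10^-7) * 1374000000000 / (4*pi * 834832503296) * 1e9
= 1726619.322413 / 10490814637330.76 * 1e9
= 164.5839 nT

164.5839


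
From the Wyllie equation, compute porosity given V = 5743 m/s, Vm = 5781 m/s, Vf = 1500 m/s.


1/V - 1/Vm = 1/5743 - 1/5781 = 1.14e-06
1/Vf - 1/Vm = 1/1500 - 1/5781 = 0.00049369
phi = 1.14e-06 / 0.00049369 = 0.0023

0.0023


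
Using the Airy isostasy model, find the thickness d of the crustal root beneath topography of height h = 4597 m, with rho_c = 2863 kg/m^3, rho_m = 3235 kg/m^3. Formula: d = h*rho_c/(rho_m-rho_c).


rho_m - rho_c = 3235 - 2863 = 372
d = 4597 * 2863 / 372
= 13161211 / 372
= 35379.6 m

35379.6


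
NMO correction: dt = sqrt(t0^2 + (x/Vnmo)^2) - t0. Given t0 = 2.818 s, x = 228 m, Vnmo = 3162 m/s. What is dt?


x/Vnmo = 228/3162 = 0.072106
(x/Vnmo)^2 = 0.005199
t0^2 = 7.941124
sqrt(7.941124 + 0.005199) = 2.818922
dt = 2.818922 - 2.818 = 0.000922

9.220000e-04


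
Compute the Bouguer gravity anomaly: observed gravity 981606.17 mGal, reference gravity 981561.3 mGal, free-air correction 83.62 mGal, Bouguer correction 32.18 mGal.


BA = g_obs - g_ref + FAC - BC
= 981606.17 - 981561.3 + 83.62 - 32.18
= 96.31 mGal

96.31


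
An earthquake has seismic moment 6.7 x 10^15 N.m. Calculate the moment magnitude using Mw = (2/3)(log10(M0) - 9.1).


log10(M0) = log10(6.7 x 10^15) = 15.8261
Mw = 2/3 * (15.8261 - 9.1)
= 2/3 * 6.7261
= 4.48

4.48


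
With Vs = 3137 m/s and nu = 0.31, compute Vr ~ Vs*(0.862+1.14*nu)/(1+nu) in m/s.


Numerator factor = 0.862 + 1.14*0.31 = 1.2154
Denominator = 1 + 0.31 = 1.31
Vr = 3137 * 1.2154 / 1.31 = 2910.47 m/s

2910.47


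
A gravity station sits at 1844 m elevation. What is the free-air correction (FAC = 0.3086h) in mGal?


FAC = 0.3086 * h
= 0.3086 * 1844
= 569.0584 mGal

569.0584


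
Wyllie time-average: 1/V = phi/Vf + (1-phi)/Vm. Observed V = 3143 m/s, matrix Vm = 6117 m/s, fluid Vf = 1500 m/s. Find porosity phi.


1/V - 1/Vm = 1/3143 - 1/6117 = 0.00015469
1/Vf - 1/Vm = 1/1500 - 1/6117 = 0.00050319
phi = 0.00015469 / 0.00050319 = 0.3074

0.3074


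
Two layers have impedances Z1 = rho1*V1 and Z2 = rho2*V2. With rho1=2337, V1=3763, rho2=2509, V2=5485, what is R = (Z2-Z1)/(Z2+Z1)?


Z1 = 2337 * 3763 = 8794131
Z2 = 2509 * 5485 = 13761865
R = (13761865 - 8794131) / (13761865 + 8794131) = 4967734 / 22555996 = 0.2202

0.2202


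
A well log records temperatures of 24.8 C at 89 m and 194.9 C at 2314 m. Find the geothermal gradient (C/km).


dT = 194.9 - 24.8 = 170.1 C
dz = 2314 - 89 = 2225 m
gradient = dT/dz * 1000 = 170.1/2225 * 1000 = 76.4494 C/km

76.4494


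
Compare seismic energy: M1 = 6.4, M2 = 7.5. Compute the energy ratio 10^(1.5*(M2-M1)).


M2 - M1 = 7.5 - 6.4 = 1.1
1.5 * 1.1 = 1.65
ratio = 10^1.65 = 44.67

44.67


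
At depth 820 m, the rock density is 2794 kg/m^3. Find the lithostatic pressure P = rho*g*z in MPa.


P = rho * g * z / 1e6
= 2794 * 9.81 * 820 / 1e6
= 22475494.8 / 1e6
= 22.4755 MPa

22.4755


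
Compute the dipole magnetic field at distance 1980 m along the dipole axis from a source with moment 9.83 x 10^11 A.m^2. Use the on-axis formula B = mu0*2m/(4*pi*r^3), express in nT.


m = 9.83 x 10^11 = 983000000000 A.m^2
2m = 1966000000000 A.m^2
r^3 = 1980^3 = 7762392000
B = (4pi*10^-7) * 1966000000000 / (4*pi * 7762392000) * 1e9
= 2470548.462783 / 97545094725.94 * 1e9
= 25327.2445 nT

25327.2445


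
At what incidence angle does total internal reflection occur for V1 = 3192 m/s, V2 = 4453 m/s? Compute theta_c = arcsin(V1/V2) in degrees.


V1/V2 = 3192/4453 = 0.71682
theta_c = arcsin(0.71682) = 45.7926 degrees

45.7926


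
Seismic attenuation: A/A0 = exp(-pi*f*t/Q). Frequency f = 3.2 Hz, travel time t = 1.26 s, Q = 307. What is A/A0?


pi*f*t/Q = pi*3.2*1.26/307 = 0.04126
A/A0 = exp(-0.04126) = 0.959579

0.959579


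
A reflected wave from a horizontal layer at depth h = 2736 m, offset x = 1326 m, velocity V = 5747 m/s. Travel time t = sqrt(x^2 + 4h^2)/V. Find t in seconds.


x^2 + 4h^2 = 1326^2 + 4*2736^2 = 1758276 + 29942784 = 31701060
sqrt(31701060) = 5630.3694
t = 5630.3694 / 5747 = 0.9797 s

0.9797


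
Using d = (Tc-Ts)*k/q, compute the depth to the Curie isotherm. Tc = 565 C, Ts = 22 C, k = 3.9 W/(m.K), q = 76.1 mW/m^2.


T_Curie - T_surf = 565 - 22 = 543 C
Convert q to W/m^2: 76.1 mW/m^2 = 0.0761 W/m^2
d = 543 * 3.9 / 0.0761 = 27827.86 m

27827.86


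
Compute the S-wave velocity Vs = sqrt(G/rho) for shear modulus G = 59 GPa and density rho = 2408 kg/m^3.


Convert G to Pa: G = 59e9 Pa
Compute G/rho = 59e9 / 2408 = 24501661.1296
Vs = sqrt(24501661.1296) = 4949.92 m/s

4949.92


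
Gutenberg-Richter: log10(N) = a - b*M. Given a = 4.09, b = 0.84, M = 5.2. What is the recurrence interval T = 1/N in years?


log10(N) = 4.09 - 0.84*5.2 = -0.278
N = 10^-0.278 = 0.52723
T = 1/N = 1/0.52723 = 1.8967 years

1.8967


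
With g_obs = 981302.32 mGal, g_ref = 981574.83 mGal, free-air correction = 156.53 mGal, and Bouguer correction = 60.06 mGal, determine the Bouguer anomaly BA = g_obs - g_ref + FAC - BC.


BA = g_obs - g_ref + FAC - BC
= 981302.32 - 981574.83 + 156.53 - 60.06
= -176.04 mGal

-176.04


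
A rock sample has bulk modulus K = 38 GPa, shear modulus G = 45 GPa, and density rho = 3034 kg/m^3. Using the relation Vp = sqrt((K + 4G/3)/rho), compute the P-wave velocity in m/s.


First compute the effective modulus:
K + 4G/3 = 38e9 + 4*45e9/3 = 98000000000.0 Pa
Then divide by density:
98000000000.0 / 3034 = 32300593.2762 Pa/(kg/m^3)
Take the square root:
Vp = sqrt(32300593.2762) = 5683.36 m/s

5683.36


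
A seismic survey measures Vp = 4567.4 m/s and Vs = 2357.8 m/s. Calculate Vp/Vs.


Vp/Vs = 4567.4 / 2357.8
= 1.9371

1.9371


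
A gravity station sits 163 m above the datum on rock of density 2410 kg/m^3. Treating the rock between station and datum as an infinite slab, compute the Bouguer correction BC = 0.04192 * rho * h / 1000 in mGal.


BC = 0.04192 * rho * h / 1000
= 0.04192 * 2410 * 163 / 1000
= 16.4674 mGal

16.4674


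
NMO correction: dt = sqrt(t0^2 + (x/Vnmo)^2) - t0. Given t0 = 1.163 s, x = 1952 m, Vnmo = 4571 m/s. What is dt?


x/Vnmo = 1952/4571 = 0.42704
(x/Vnmo)^2 = 0.182363
t0^2 = 1.352569
sqrt(1.352569 + 0.182363) = 1.238924
dt = 1.238924 - 1.163 = 0.075924

0.075924


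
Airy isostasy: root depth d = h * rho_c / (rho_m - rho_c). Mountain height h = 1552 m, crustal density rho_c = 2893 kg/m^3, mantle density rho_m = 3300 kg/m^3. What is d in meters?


rho_m - rho_c = 3300 - 2893 = 407
d = 1552 * 2893 / 407
= 4489936 / 407
= 11031.78 m

11031.78


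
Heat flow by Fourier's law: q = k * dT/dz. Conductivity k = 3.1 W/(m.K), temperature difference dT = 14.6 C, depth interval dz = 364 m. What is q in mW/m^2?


q = k * dT / dz * 1000
= 3.1 * 14.6 / 364 * 1000
= 0.124341 * 1000
= 124.3407 mW/m^2

124.3407


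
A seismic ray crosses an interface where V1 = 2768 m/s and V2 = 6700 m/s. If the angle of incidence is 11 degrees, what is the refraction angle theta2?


sin(theta1) = sin(11 deg) = 0.190809
sin(theta2) = V2/V1 * sin(theta1) = 6700/2768 * 0.190809 = 0.461857
theta2 = arcsin(0.461857) = 27.507 degrees

27.507


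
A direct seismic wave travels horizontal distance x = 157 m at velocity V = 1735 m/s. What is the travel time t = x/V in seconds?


t = x / V
= 157 / 1735
= 0.0905 s

0.0905


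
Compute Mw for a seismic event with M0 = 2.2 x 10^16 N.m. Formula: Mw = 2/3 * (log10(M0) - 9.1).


log10(M0) = log10(2.2 x 10^16) = 16.3424
Mw = 2/3 * (16.3424 - 9.1)
= 2/3 * 7.2424
= 4.83

4.83


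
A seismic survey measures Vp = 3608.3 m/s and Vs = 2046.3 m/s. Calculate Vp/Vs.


Vp/Vs = 3608.3 / 2046.3
= 1.7633

1.7633


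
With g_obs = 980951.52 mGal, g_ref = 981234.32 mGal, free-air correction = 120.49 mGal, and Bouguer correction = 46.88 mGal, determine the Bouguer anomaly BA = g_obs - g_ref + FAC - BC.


BA = g_obs - g_ref + FAC - BC
= 980951.52 - 981234.32 + 120.49 - 46.88
= -209.19 mGal

-209.19


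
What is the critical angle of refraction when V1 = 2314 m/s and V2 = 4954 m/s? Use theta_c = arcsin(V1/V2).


V1/V2 = 2314/4954 = 0.467097
theta_c = arcsin(0.467097) = 27.846 degrees

27.846


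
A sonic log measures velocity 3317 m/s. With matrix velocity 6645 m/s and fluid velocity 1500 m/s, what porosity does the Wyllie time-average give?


1/V - 1/Vm = 1/3317 - 1/6645 = 0.00015099
1/Vf - 1/Vm = 1/1500 - 1/6645 = 0.00051618
phi = 0.00015099 / 0.00051618 = 0.2925

0.2925


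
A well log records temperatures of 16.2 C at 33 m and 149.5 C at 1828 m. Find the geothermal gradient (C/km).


dT = 149.5 - 16.2 = 133.3 C
dz = 1828 - 33 = 1795 m
gradient = dT/dz * 1000 = 133.3/1795 * 1000 = 74.2618 C/km

74.2618


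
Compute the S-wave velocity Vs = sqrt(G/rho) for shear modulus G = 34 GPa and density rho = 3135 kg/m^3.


Convert G to Pa: G = 34e9 Pa
Compute G/rho = 34e9 / 3135 = 10845295.0558
Vs = sqrt(10845295.0558) = 3293.22 m/s

3293.22


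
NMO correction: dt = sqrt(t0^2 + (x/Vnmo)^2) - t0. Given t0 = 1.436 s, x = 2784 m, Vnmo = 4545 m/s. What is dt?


x/Vnmo = 2784/4545 = 0.612541
(x/Vnmo)^2 = 0.375207
t0^2 = 2.062096
sqrt(2.062096 + 0.375207) = 1.561186
dt = 1.561186 - 1.436 = 0.125186

0.125186


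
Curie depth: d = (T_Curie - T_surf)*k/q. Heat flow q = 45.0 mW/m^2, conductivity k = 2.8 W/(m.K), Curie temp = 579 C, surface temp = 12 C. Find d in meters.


T_Curie - T_surf = 579 - 12 = 567 C
Convert q to W/m^2: 45.0 mW/m^2 = 0.045 W/m^2
d = 567 * 2.8 / 0.045 = 35280.0 m

35280.0


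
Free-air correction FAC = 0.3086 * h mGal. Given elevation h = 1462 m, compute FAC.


FAC = 0.3086 * h
= 0.3086 * 1462
= 451.1732 mGal

451.1732


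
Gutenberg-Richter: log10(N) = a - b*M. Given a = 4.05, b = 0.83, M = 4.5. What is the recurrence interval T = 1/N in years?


log10(N) = 4.05 - 0.83*4.5 = 0.315
N = 10^0.315 = 2.06538
T = 1/N = 1/2.06538 = 0.4842 years

0.4842


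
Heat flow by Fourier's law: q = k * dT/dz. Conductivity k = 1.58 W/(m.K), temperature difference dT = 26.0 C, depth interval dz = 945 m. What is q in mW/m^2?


q = k * dT / dz * 1000
= 1.58 * 26.0 / 945 * 1000
= 0.043471 * 1000
= 43.4709 mW/m^2

43.4709


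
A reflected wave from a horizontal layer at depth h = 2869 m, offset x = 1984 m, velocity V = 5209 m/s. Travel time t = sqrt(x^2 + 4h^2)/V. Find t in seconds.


x^2 + 4h^2 = 1984^2 + 4*2869^2 = 3936256 + 32924644 = 36860900
sqrt(36860900) = 6071.3178
t = 6071.3178 / 5209 = 1.1655 s

1.1655


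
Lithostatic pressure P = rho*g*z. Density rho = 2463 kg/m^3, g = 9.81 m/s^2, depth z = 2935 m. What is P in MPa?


P = rho * g * z / 1e6
= 2463 * 9.81 * 2935 / 1e6
= 70915558.05 / 1e6
= 70.9156 MPa

70.9156


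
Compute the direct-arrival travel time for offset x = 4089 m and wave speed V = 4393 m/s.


t = x / V
= 4089 / 4393
= 0.9308 s

0.9308


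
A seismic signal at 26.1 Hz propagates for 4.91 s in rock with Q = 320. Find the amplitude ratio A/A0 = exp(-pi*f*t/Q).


pi*f*t/Q = pi*26.1*4.91/320 = 1.25812
A/A0 = exp(-1.25812) = 0.284188

0.284188


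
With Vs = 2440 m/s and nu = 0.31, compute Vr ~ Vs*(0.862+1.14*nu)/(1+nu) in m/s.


Numerator factor = 0.862 + 1.14*0.31 = 1.2154
Denominator = 1 + 0.31 = 1.31
Vr = 2440 * 1.2154 / 1.31 = 2263.8 m/s

2263.8


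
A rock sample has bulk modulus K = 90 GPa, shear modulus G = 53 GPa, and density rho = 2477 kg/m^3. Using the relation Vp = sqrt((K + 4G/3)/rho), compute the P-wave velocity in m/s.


First compute the effective modulus:
K + 4G/3 = 90e9 + 4*53e9/3 = 160666666666.67 Pa
Then divide by density:
160666666666.67 / 2477 = 64863410.039 Pa/(kg/m^3)
Take the square root:
Vp = sqrt(64863410.039) = 8053.78 m/s

8053.78


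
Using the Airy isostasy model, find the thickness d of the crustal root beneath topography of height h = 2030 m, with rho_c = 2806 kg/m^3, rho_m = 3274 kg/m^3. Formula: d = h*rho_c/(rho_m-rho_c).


rho_m - rho_c = 3274 - 2806 = 468
d = 2030 * 2806 / 468
= 5696180 / 468
= 12171.32 m

12171.32


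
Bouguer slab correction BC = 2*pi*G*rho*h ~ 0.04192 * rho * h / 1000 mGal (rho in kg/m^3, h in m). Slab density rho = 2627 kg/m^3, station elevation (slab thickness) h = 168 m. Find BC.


BC = 0.04192 * rho * h / 1000
= 0.04192 * 2627 * 168 / 1000
= 18.5008 mGal

18.5008


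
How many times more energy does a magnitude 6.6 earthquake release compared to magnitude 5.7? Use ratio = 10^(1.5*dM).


M2 - M1 = 6.6 - 5.7 = 0.9
1.5 * 0.9 = 1.35
ratio = 10^1.35 = 22.39

22.39


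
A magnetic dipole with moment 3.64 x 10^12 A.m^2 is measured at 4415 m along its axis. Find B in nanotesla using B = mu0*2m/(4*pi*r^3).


m = 3.64 x 10^12 = 3640000000000 A.m^2
2m = 7280000000000 A.m^2
r^3 = 4415^3 = 86058173375
B = (4pi*10^-7) * 7280000000000 / (4*pi * 86058173375) * 1e9
= 9148317.807253 / 1081438901025.03 * 1e9
= 8459.3941 nT

8459.3941


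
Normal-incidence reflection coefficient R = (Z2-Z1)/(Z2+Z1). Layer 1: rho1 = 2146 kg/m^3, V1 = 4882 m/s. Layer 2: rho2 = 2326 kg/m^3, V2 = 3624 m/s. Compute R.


Z1 = 2146 * 4882 = 10476772
Z2 = 2326 * 3624 = 8429424
R = (8429424 - 10476772) / (8429424 + 10476772) = -2047348 / 18906196 = -0.1083

-0.1083


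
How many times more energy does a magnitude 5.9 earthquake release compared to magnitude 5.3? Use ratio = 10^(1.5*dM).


M2 - M1 = 5.9 - 5.3 = 0.6
1.5 * 0.6 = 0.9
ratio = 10^0.9 = 7.94

7.94


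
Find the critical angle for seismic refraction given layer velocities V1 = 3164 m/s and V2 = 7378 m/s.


V1/V2 = 3164/7378 = 0.428843
theta_c = arcsin(0.428843) = 25.3941 degrees

25.3941


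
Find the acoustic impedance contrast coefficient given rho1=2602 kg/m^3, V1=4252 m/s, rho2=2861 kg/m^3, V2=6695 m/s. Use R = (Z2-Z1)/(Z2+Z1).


Z1 = 2602 * 4252 = 11063704
Z2 = 2861 * 6695 = 19154395
R = (19154395 - 11063704) / (19154395 + 11063704) = 8090691 / 30218099 = 0.2677

0.2677


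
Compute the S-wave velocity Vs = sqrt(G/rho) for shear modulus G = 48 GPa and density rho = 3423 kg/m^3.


Convert G to Pa: G = 48e9 Pa
Compute G/rho = 48e9 / 3423 = 14022787.0289
Vs = sqrt(14022787.0289) = 3744.7 m/s

3744.7


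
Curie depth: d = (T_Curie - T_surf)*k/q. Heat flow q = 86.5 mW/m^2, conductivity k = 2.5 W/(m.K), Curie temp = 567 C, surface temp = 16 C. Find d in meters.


T_Curie - T_surf = 567 - 16 = 551 C
Convert q to W/m^2: 86.5 mW/m^2 = 0.0865 W/m^2
d = 551 * 2.5 / 0.0865 = 15924.86 m

15924.86


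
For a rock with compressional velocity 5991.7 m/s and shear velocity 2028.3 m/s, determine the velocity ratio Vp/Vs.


Vp/Vs = 5991.7 / 2028.3
= 2.9541

2.9541


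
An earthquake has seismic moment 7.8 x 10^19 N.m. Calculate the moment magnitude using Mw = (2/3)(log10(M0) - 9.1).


log10(M0) = log10(7.8 x 10^19) = 19.8921
Mw = 2/3 * (19.8921 - 9.1)
= 2/3 * 10.7921
= 7.19

7.19


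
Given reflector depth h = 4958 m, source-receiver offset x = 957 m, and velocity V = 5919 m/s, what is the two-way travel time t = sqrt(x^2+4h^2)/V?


x^2 + 4h^2 = 957^2 + 4*4958^2 = 915849 + 98327056 = 99242905
sqrt(99242905) = 9962.0733
t = 9962.0733 / 5919 = 1.6831 s

1.6831


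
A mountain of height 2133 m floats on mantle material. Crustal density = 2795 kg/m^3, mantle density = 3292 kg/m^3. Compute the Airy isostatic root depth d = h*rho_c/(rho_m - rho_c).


rho_m - rho_c = 3292 - 2795 = 497
d = 2133 * 2795 / 497
= 5961735 / 497
= 11995.44 m

11995.44


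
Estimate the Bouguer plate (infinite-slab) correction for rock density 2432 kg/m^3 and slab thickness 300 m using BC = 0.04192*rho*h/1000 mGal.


BC = 0.04192 * rho * h / 1000
= 0.04192 * 2432 * 300 / 1000
= 30.5848 mGal

30.5848


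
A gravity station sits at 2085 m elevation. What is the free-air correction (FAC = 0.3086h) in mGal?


FAC = 0.3086 * h
= 0.3086 * 2085
= 643.431 mGal

643.431


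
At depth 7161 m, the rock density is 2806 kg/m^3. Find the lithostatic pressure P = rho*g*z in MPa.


P = rho * g * z / 1e6
= 2806 * 9.81 * 7161 / 1e6
= 197119844.46 / 1e6
= 197.1198 MPa

197.1198


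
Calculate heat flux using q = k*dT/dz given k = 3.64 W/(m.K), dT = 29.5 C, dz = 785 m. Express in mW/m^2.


q = k * dT / dz * 1000
= 3.64 * 29.5 / 785 * 1000
= 0.13679 * 1000
= 136.7898 mW/m^2

136.7898
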